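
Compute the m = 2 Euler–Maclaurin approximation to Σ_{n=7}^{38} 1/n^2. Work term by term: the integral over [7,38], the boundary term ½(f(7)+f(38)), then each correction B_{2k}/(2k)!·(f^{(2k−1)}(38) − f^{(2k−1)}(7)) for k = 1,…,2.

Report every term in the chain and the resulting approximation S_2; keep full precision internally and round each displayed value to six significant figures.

S_2 ≈ 0.127573

∫_7^38 1/x^2 dx evaluates to 0.116541.
½[f(7) + f(38)] = ½[0.0204082 + 0.000692521] = 0.0105503.
So far: 0.127092.
k=1: B_{2}/(2)! × [f^{(1)}(38) − f^{(1)}(7)] = 1/12 × (-3.64485e-05 − (-0.00583090)) = 0.000482871.
Partial sum through k=1: 0.127575.
k=2: B_{4}/(4)! × [f^{(3)}(38) − f^{(3)}(7)] = −1/720 × (-3.02896e-07 − (-0.00142798)) = -1.98288e-06.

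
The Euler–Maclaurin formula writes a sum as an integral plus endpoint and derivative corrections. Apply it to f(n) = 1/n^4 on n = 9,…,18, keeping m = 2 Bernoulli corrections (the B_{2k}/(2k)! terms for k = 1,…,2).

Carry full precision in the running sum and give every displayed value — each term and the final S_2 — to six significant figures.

The integral term ∫_9^18 1/x^4 dx = 0.000400091.
Endpoint term: (f(9) + f(18))/2 = (0.000152416 + 9.52599e-06)/2 = 8.09709e-05.
Running total after boundary: 0.000481062.
Order-1 term: 1/12 · (-2.11689e-06 − (-6.77404e-05)) = 5.46862e-06.
Running total after k=1: 0.000486531.
Order-2 term: −1/720 · (-1.96008e-07 − (-2.50890e-05)) = -3.45736e-08.

S_2 ≈ 0.000486496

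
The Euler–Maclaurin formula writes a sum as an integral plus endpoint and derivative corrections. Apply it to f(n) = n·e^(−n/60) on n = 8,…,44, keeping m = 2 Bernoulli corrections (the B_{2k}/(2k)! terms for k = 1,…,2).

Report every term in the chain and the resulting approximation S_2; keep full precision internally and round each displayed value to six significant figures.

Integral: ∫_8^44 x·e^(−x/60) dx = 573.602.
Boundary: ½(f(8) + f(44)) = ½(7.00139 + 21.1334) = 14.0674.
So far: 587.669.
Order-1 term: 1/12 · (0.128081 − 0.758484) = -0.0525335.
Running total after k=1: 587.617.
Order-2 term: −1/720 · (0.000302414 − 0.000696897) = 5.47893e-07.

S_2 ≈ 587.617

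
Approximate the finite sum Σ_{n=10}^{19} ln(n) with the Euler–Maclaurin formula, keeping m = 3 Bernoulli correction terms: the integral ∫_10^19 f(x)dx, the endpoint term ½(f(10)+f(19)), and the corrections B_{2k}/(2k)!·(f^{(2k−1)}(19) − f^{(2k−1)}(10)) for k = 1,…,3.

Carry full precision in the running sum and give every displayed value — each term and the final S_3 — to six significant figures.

S_3 ≈ 26.5381

∫_10^19 ln(x) dx evaluates to 23.9185.
½[f(10) + f(19)] = ½[2.30259 + 2.94444] = 2.62351.
Integral + boundary = 26.5420.
Correction k=1: B_{2}/2! · (f^{(1)}(19) − f^{(1)}(10)) = 1/12 · (0.0526316 − 0.100000) = -0.00394737.
After k=1: 26.5381.
Correction k=2: B_{4}/4! · (f^{(3)}(19) − f^{(3)}(10)) = −1/720 · (0.000291588 − 0.00200000) = 2.37279e-06.
After k=2: 26.5381.
Correction k=3: B_{6}/6! · (f^{(5)}(19) − f^{(5)}(10)) = 1/30240 · (9.69267e-06 − 0.000240000) = -7.61598e-09.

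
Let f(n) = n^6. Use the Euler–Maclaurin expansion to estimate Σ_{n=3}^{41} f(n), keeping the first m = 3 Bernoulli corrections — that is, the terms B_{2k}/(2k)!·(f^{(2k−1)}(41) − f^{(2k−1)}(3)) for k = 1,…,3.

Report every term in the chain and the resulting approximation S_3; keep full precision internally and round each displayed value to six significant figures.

∫_3^41 x^6 dx evaluates to 2.78220e+10.
Boundary: ½(f(3) + f(41)) = ½(729.000 + 4.75010e+09) = 2.37505e+09.
So far: 3.01971e+10.
Order-1 term: 1/12 · (6.95137e+08 − 1458.00) = 5.79280e+07.
Partial sum through k=1: 3.02550e+10.
Order-2 term: −1/720 · (8.27052e+06 − 3240.00) = -11482.3.
Partial sum through k=2: 3.02550e+10.
Order-3 term: 1/30240 · (29520.0 − 2160.00) = 0.904762.

S_3 ≈ 3.02550e+10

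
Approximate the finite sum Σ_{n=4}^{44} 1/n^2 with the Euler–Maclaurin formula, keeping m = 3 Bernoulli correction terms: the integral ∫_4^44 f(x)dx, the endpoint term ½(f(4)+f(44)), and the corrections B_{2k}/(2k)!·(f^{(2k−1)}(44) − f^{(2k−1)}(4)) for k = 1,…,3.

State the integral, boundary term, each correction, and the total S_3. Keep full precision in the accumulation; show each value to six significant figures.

Integral: ∫_4^44 1/x^2 dx = 0.227273.
½[f(4) + f(44)] = ½[0.0625000 + 0.000516529] = 0.0315083.
Running total after boundary: 0.258781.
k=1: B_{2}/(2)! × [f^{(1)}(44) − f^{(1)}(4)] = 1/12 × (-2.34786e-05 − (-0.0312500)) = 0.00260221.
After k=1: 0.261383.
k=2: B_{4}/(4)! × [f^{(3)}(44) − f^{(3)}(4)] = −1/720 × (-1.45528e-07 − (-0.0234375)) = -3.25519e-05.
After k=2: 0.261351.
k=3: B_{6}/(6)! × [f^{(5)}(44) − f^{(5)}(4)] = 1/30240 × (-2.25509e-09 − (-0.0439453)) = 1.45322e-06.

S_3 ≈ 0.261352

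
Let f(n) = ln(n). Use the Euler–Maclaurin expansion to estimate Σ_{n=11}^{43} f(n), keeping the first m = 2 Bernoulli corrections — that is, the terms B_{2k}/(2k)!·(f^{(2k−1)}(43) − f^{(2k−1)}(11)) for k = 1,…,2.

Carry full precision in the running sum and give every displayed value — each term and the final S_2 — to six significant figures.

S_2 ≈ 106.429

The integral term ∫_11^43 ln(x) dx = 103.355.
½[f(11) + f(43)] = ½[2.39790 + 3.76120] = 3.07955.
Integral + boundary = 106.434.
Order-1 term: 1/12 · (0.0232558 − 0.0909091) = -0.00563777.
After k=1: 106.429.
Order-2 term: −1/720 · (2.51550e-05 − 0.00150263) = 2.05205e-06.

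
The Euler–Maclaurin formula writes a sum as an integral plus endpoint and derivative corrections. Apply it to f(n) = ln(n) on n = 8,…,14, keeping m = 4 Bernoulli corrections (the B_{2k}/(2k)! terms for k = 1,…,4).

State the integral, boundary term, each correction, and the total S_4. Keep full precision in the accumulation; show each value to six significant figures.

The integral term ∫_8^14 ln(x) dx = 14.3113.
Boundary: ½(f(8) + f(14)) = ½(2.07944 + 2.63906) = 2.35925.
Running total after boundary: 16.6705.
Order-1 term: 1/12 · (0.0714286 − 0.125000) = -0.00446429.
After k=1: 16.6661.
Order-2 term: −1/720 · (0.000728863 − 0.00390625) = 4.41304e-06.
After k=2: 16.6661.
Order-3 term: 1/30240 · (4.46243e-05 − 0.000732422) = -2.27446e-08.
After k=3: 16.6661.
Order-4 term: −1/1209600 · (6.83024e-06 − 0.000343323) = 2.78185e-10.

S_4 ≈ 16.6661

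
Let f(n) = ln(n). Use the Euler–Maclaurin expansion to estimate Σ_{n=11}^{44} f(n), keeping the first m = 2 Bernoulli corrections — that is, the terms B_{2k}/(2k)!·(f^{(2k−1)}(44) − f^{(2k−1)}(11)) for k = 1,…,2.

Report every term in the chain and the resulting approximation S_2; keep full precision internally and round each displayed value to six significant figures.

S_2 ≈ 110.213

∫_11^44 ln(x) dx evaluates to 107.127.
Endpoint term: (f(11) + f(44))/2 = (2.39790 + 3.78419)/2 = 3.09104.
Integral + boundary = 110.219.
Correction k=1: B_{2}/2! · (f^{(1)}(44) − f^{(1)}(11)) = 1/12 · (0.0227273 − 0.0909091) = -0.00568182.
Partial sum through k=1: 110.213.
Correction k=2: B_{4}/4! · (f^{(3)}(44) − f^{(3)}(11)) = −1/720 · (2.34786e-05 − 0.00150263) = 2.05438e-06.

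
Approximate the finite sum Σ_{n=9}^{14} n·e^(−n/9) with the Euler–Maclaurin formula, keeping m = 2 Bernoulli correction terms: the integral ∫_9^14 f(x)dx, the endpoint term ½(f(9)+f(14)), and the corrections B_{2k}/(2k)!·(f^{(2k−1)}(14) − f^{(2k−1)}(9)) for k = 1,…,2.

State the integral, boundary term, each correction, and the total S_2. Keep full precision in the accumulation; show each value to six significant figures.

S_2 ≈ 19.0277

∫_9^14 x·e^(−x/9) dx evaluates to 15.9045.
½[f(9) + f(14)] = ½[3.31091 + 2.95501] = 3.13296.
Integral + boundary = 19.0375.
Order-1 term: 1/12 · (-0.117262 − 0.00000) = -0.00977186.
Partial sum through k=1: 19.0277.
Order-2 term: −1/720 · (0.00376397 − 0.00908344) = 7.38815e-06.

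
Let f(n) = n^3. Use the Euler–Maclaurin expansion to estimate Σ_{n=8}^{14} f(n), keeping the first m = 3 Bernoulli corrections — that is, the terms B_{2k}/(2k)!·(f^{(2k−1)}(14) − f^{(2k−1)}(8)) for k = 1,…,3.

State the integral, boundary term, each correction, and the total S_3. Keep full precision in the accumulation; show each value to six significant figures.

The integral term ∫_8^14 x^3 dx = 8580.00.
½[f(8) + f(14)] = ½[512.000 + 2744.00] = 1628.00.
So far: 10208.0.
Correction k=1: B_{2}/2! · (f^{(1)}(14) − f^{(1)}(8)) = 1/12 · (588.000 − 192.000) = 33.0000.
Partial sum through k=1: 10241.0.
Correction k=2: B_{4}/4! · (f^{(3)}(14) − f^{(3)}(8)) = −1/720 · (6.00000 − 6.00000) = 0.00000.
Partial sum through k=2: 10241.0.
Correction k=3: B_{6}/6! · (f^{(5)}(14) − f^{(5)}(8)) = 1/30240 · (0.00000 − 0.00000) = 0.00000.

S_3 ≈ 10241.0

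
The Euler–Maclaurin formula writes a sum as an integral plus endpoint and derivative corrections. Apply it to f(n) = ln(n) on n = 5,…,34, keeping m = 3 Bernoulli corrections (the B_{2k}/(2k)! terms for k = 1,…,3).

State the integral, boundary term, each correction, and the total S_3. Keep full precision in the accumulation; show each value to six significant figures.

S_3 ≈ 85.4028

Integral: ∫_5^34 ln(x) dx = 82.8491.
Endpoint term: (f(5) + f(34))/2 = (1.60944 + 3.52636)/2 = 2.56790.
Integral + boundary = 85.4170.
Order-1 term: 1/12 · (0.0294118 − 0.200000) = -0.0142157.
After k=1: 85.4028.
Order-2 term: −1/720 · (5.08854e-05 − 0.0160000) = 2.21515e-05.
After k=2: 85.4028.
Order-3 term: 1/30240 · (5.28222e-07 − 0.00768000) = -2.53951e-07.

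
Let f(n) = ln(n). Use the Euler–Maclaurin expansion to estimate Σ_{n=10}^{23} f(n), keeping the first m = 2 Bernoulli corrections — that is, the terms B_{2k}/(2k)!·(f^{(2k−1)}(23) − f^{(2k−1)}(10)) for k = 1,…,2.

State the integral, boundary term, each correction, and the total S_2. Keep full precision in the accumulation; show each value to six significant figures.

The integral term ∫_10^23 ln(x) dx = 36.0905.
Endpoint term: (f(10) + f(23))/2 = (2.30259 + 3.13549)/2 = 2.71904.
Integral + boundary = 38.8096.
Order-1 term: 1/12 · (0.0434783 − 0.100000) = -0.00471014.
After k=1: 38.8048.
Order-2 term: −1/720 · (0.000164379 − 0.00200000) = 2.54947e-06.

S_2 ≈ 38.8048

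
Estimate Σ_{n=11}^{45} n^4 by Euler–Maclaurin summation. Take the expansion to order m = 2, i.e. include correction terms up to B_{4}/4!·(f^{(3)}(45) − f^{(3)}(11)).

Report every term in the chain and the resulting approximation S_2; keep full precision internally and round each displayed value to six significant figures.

The integral term ∫_11^45 x^4 dx = 3.68734e+07.
½[f(11) + f(45)] = ½[14641.0 + 4.10062e+06] = 2.05763e+06.
Integral + boundary = 3.89310e+07.
k=1: B_{2}/(2)! × [f^{(1)}(45) − f^{(1)}(11)] = 1/12 × (364500 − 5324.00) = 29931.3.
Partial sum through k=1: 3.89610e+07.
k=2: B_{4}/(4)! × [f^{(3)}(45) − f^{(3)}(11)] = −1/720 × (1080.00 − 264.000) = -1.13333.

S_2 ≈ 3.89610e+07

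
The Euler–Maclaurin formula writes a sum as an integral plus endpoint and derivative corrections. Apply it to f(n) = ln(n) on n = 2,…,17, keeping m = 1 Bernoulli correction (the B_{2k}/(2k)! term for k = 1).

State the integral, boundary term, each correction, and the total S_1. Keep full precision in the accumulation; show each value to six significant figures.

Integral: ∫_2^17 ln(x) dx = 31.7783.
Boundary: ½(f(2) + f(17)) = ½(0.693147 + 2.83321) = 1.76318.
Running total after boundary: 33.5415.
k=1: B_{2}/(2)! × [f^{(1)}(17) − f^{(1)}(2)] = 1/12 × (0.0588235 − 0.500000) = -0.0367647.

S_1 ≈ 33.5047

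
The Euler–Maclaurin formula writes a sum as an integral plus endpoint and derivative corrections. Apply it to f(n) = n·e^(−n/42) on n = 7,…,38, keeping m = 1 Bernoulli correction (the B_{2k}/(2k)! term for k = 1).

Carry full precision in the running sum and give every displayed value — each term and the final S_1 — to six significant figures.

S_1 ≈ 393.070

Integral: ∫_7^38 x·e^(−x/42) dx = 382.475.
½[f(7) + f(38)] = ½[5.92537 + 15.3763] = 10.6508.
Running total after boundary: 393.126.
Order-1 term: 1/12 · (0.0385370 − 0.705401) = -0.0555720.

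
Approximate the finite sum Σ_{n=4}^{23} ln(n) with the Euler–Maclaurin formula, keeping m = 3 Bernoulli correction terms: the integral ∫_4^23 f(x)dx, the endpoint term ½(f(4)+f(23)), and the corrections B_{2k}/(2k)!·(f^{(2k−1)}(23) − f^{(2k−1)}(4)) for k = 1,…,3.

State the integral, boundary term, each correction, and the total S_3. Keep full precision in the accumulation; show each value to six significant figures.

S_3 ≈ 49.8149

∫_4^23 ln(x) dx evaluates to 47.5712.
Endpoint term: (f(4) + f(23))/2 = (1.38629 + 3.13549)/2 = 2.26089.
Integral + boundary = 49.8321.
Correction k=1: B_{2}/2! · (f^{(1)}(23) − f^{(1)}(4)) = 1/12 · (0.0434783 − 0.250000) = -0.0172101.
After k=1: 49.8149.
Correction k=2: B_{4}/4! · (f^{(3)}(23) − f^{(3)}(4)) = −1/720 · (0.000164379 − 0.0312500) = 4.31745e-05.
After k=2: 49.8149.
Correction k=3: B_{6}/6! · (f^{(5)}(23) − f^{(5)}(4)) = 1/30240 · (3.72883e-06 − 0.0234375) = -7.74926e-07.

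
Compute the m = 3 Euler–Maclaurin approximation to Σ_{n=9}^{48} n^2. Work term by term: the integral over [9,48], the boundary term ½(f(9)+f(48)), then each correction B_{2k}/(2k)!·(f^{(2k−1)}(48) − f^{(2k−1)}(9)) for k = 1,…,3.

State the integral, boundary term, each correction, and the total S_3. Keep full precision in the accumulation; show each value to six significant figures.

S_3 ≈ 37820.0

Integral: ∫_9^48 x^2 dx = 36621.0.
Boundary: ½(f(9) + f(48)) = ½(81.0000 + 2304.00) = 1192.50.
So far: 37813.5.
k=1: B_{2}/(2)! × [f^{(1)}(48) − f^{(1)}(9)] = 1/12 × (96.0000 − 18.0000) = 6.50000.
Partial sum through k=1: 37820.0.
k=2: B_{4}/(4)! × [f^{(3)}(48) − f^{(3)}(9)] = −1/720 × (0.00000 − 0.00000) = 0.00000.
Partial sum through k=2: 37820.0.
k=3: B_{6}/(6)! × [f^{(5)}(48) − f^{(5)}(9)] = 1/30240 × (0.00000 − 0.00000) = 0.00000.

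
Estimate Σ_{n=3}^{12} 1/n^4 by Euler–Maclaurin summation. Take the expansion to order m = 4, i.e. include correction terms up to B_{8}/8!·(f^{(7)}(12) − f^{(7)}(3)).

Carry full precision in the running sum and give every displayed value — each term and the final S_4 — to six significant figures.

Integral: ∫_3^12 1/x^4 dx = 0.0121528.
Boundary: ½(f(3) + f(12)) = ½(0.0123457 + 4.82253e-05) = 0.00619695.
So far: 0.0183497.
k=1: B_{2}/(2)! × [f^{(1)}(12) − f^{(1)}(3)] = 1/12 × (-1.60751e-05 − (-0.0164609)) = 0.00137040.
Partial sum through k=1: 0.0197201.
k=2: B_{4}/(4)! × [f^{(3)}(12) − f^{(3)}(3)] = −1/720 × (-3.34898e-06 − (-0.0548697)) = -7.62032e-05.
Partial sum through k=2: 0.0196439.
k=3: B_{6}/(6)! × [f^{(5)}(12) − f^{(5)}(3)] = 1/30240 × (-1.30238e-06 − (-0.341411)) = 1.12900e-05.
Partial sum through k=3: 0.0196552.
k=4: B_{8}/(8)! × [f^{(7)}(12) − f^{(7)}(3)] = −1/1209600 × (-8.13988e-07 − (-3.41411)) = -2.82251e-06.

S_4 ≈ 0.0196524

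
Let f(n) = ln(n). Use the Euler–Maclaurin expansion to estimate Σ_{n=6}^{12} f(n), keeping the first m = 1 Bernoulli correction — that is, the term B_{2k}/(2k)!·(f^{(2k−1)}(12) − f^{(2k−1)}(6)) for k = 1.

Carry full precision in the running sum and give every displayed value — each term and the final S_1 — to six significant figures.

S_1 ≈ 15.1997

Integral: ∫_6^12 ln(x) dx = 13.0683.
½[f(6) + f(12)] = ½[1.79176 + 2.48491] = 2.13833.
So far: 15.2067.
Correction k=1: B_{2}/2! · (f^{(1)}(12) − f^{(1)}(6)) = 1/12 · (0.0833333 − 0.166667) = -0.00694444.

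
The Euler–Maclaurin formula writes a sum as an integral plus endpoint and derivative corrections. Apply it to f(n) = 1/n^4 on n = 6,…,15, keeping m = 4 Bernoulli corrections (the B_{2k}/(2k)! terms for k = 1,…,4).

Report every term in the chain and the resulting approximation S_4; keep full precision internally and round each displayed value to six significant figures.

S_4 ≈ 0.00188198

The integral term ∫_6^15 1/x^4 dx = 0.00144444.
Endpoint term: (f(6) + f(15))/2 = (0.000771605 + 1.97531e-05)/2 = 0.000395679.
Running total after boundary: 0.00184012.
k=1: B_{2}/(2)! × [f^{(1)}(15) − f^{(1)}(6)] = 1/12 × (-5.26749e-06 − (-0.000514403)) = 4.24280e-05.
Running total after k=1: 0.00188255.
k=2: B_{4}/(4)! × [f^{(3)}(15) − f^{(3)}(6)] = −1/720 × (-7.02332e-07 − (-0.000428669)) = -5.94399e-07.
Running total after k=2: 0.00188196.
k=3: B_{6}/(6)! × [f^{(5)}(15) − f^{(5)}(6)] = 1/30240 × (-1.74803e-07 − (-0.000666819)) = 2.20451e-08.
Running total after k=3: 0.00188198.
k=4: B_{8}/(8)! × [f^{(7)}(15) − f^{(7)}(6)] = −1/1209600 × (-6.99210e-08 − (-0.00166705)) = -1.37812e-09.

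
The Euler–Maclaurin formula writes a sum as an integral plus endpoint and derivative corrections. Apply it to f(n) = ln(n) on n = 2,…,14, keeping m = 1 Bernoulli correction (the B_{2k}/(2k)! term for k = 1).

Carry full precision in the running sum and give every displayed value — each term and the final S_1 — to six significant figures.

S_1 ≈ 25.1909

Integral: ∫_2^14 ln(x) dx = 23.5605.
Endpoint term: (f(2) + f(14))/2 = (0.693147 + 2.63906)/2 = 1.66610.
So far: 25.2266.
k=1: B_{2}/(2)! × [f^{(1)}(14) − f^{(1)}(2)] = 1/12 × (0.0714286 − 0.500000) = -0.0357143.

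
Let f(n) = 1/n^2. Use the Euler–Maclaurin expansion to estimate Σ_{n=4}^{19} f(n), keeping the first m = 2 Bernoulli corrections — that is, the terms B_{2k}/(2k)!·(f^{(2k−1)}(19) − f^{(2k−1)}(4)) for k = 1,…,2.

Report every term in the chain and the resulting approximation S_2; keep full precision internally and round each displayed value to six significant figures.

S_2 ≈ 0.232551

Integral: ∫_4^19 1/x^2 dx = 0.197368.
Endpoint term: (f(4) + f(19))/2 = (0.0625000 + 0.00277008)/2 = 0.0326350.
So far: 0.230003.
Correction k=1: B_{2}/2! · (f^{(1)}(19) − f^{(1)}(4)) = 1/12 · (-0.000291588 − (-0.0312500)) = 0.00257987.
Running total after k=1: 0.232583.
Correction k=2: B_{4}/4! · (f^{(3)}(19) − f^{(3)}(4)) = −1/720 · (-9.69267e-06 − (-0.0234375)) = -3.25386e-05.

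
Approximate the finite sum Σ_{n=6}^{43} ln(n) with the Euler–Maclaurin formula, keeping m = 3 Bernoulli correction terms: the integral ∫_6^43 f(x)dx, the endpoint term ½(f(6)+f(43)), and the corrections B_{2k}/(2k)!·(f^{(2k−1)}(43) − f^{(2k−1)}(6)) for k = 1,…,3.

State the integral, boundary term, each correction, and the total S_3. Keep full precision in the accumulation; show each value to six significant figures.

S_3 ≈ 116.746

Integral: ∫_6^43 ln(x) dx = 113.981.
Boundary: ½(f(6) + f(43)) = ½(1.79176 + 3.76120) = 2.77648.
Integral + boundary = 116.758.
Order-1 term: 1/12 · (0.0232558 − 0.166667) = -0.0119509.
Partial sum through k=1: 116.746.
Order-2 term: −1/720 · (2.51550e-05 − 0.00925926) = 1.28251e-05.
Partial sum through k=2: 116.746.
Order-3 term: 1/30240 · (1.63256e-07 − 0.00308642) = -1.02059e-07.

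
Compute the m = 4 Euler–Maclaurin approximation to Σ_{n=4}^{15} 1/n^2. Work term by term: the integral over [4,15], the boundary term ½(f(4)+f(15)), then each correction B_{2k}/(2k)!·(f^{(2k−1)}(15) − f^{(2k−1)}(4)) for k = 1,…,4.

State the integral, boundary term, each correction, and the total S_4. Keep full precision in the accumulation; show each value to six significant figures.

S_4 ≈ 0.219329

∫_4^15 1/x^2 dx evaluates to 0.183333.
Endpoint term: (f(4) + f(15))/2 = (0.0625000 + 0.00444444)/2 = 0.0334722.
Running total after boundary: 0.216806.
k=1: B_{2}/(2)! × [f^{(1)}(15) − f^{(1)}(4)] = 1/12 × (-0.000592593 − (-0.0312500)) = 0.00255478.
Running total after k=1: 0.219360.
k=2: B_{4}/(4)! × [f^{(3)}(15) − f^{(3)}(4)] = −1/720 × (-3.16049e-05 − (-0.0234375)) = -3.25082e-05.
Running total after k=2: 0.219328.
k=3: B_{6}/(6)! × [f^{(5)}(15) − f^{(5)}(4)] = 1/30240 × (-4.21399e-06 − (-0.0439453)) = 1.45308e-06.
Running total after k=3: 0.219329.
k=4: B_{8}/(8)! × [f^{(7)}(15) − f^{(7)}(4)] = −1/1209600 × (-1.04882e-06 − (-0.153809)) = -1.27156e-07.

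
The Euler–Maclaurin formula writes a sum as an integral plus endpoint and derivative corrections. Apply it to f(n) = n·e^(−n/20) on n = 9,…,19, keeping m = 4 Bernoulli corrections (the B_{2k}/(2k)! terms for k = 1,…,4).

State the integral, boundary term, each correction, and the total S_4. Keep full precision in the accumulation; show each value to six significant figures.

S_4 ≈ 74.6821

The integral term ∫_9^19 x·e^(−x/20) dx = 68.1663.
Boundary: ½(f(9) + f(19)) = ½(5.73865 + 7.34808) = 6.54337.
Integral + boundary = 74.7097.
Order-1 term: 1/12 · (0.0193371 − 0.350695) = -0.0276132.
Running total after k=1: 74.6821.
Order-2 term: −1/720 · (0.00198205 − 0.00406488) = 2.89282e-06.
Running total after k=2: 74.6821.
Order-3 term: 1/30240 · (9.78938e-06 − 1.81326e-05) = -2.75898e-10.
Running total after k=3: 74.6821.
Order-4 term: −1/1209600 · (3.65591e-08 − 6.52573e-08) = 2.37253e-14.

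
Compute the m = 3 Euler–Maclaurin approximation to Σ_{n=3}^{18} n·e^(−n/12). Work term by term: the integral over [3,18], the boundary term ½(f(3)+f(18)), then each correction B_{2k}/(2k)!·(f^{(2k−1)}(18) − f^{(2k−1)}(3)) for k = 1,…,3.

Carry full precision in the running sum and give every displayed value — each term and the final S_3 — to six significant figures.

∫_3^18 x·e^(−x/12) dx evaluates to 59.8573.
½[f(3) + f(18)] = ½[2.33640 + 4.01634] = 3.17637.
So far: 63.0337.
Order-1 term: 1/12 · (-0.111565 − 0.584101) = -0.0579721.
Running total after k=1: 62.9757.
Order-2 term: −1/720 · (0.00232427 − 0.0148729) = 1.74287e-05.
Running total after k=2: 62.9757.
Order-3 term: 1/30240 · (3.76618e-05 − 0.000178400) = -4.65404e-09.

S_3 ≈ 62.9757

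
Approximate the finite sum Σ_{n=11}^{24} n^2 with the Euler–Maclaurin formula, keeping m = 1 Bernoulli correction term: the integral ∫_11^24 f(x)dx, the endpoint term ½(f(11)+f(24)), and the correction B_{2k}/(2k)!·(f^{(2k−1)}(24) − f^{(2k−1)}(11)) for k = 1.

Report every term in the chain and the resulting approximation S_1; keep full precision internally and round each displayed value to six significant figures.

S_1 ≈ 4515.00

The integral term ∫_11^24 x^2 dx = 4164.33.
Boundary: ½(f(11) + f(24)) = ½(121.000 + 576.000) = 348.500.
So far: 4512.83.
Order-1 term: 1/12 · (48.0000 − 22.0000) = 2.16667.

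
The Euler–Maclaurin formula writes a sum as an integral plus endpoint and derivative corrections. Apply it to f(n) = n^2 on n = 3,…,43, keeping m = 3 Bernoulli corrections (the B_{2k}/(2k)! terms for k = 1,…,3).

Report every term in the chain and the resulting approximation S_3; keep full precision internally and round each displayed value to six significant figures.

Integral: ∫_3^43 x^2 dx = 26493.3.
Endpoint term: (f(3) + f(43))/2 = (9.00000 + 1849.00)/2 = 929.000.
So far: 27422.3.
k=1: B_{2}/(2)! × [f^{(1)}(43) − f^{(1)}(3)] = 1/12 × (86.0000 − 6.00000) = 6.66667.
Running total after k=1: 27429.0.
k=2: B_{4}/(4)! × [f^{(3)}(43) − f^{(3)}(3)] = −1/720 × (0.00000 − 0.00000) = 0.00000.
Running total after k=2: 27429.0.
k=3: B_{6}/(6)! × [f^{(5)}(43) − f^{(5)}(3)] = 1/30240 × (0.00000 − 0.00000) = 0.00000.

S_3 ≈ 27429.0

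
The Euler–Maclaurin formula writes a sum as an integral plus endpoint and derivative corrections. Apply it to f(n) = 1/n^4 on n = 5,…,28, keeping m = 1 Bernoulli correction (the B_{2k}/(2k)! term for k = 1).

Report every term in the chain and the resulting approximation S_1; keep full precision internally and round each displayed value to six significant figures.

The integral term ∫_5^28 1/x^4 dx = 0.00265148.
½[f(5) + f(28)] = ½[0.00160000 + 1.62693e-06] = 0.000800813.
So far: 0.00345230.
Correction k=1: B_{2}/2! · (f^{(1)}(28) − f^{(1)}(5)) = 1/12 · (-2.32418e-07 − (-0.00128000)) = 0.000106647.

S_1 ≈ 0.00355894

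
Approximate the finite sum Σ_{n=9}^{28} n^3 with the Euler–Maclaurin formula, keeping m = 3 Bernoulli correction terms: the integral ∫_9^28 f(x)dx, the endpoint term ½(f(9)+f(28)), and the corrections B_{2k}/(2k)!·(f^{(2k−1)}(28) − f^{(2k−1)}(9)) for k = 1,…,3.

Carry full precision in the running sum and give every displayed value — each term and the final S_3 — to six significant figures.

∫_9^28 x^3 dx evaluates to 152024.
½[f(9) + f(28)] = ½[729.000 + 21952.0] = 11340.5.
Running total after boundary: 163364.
k=1: B_{2}/(2)! × [f^{(1)}(28) − f^{(1)}(9)] = 1/12 × (2352.00 − 243.000) = 175.750.
Partial sum through k=1: 163540.
k=2: B_{4}/(4)! × [f^{(3)}(28) − f^{(3)}(9)] = −1/720 × (6.00000 − 6.00000) = 0.00000.
Partial sum through k=2: 163540.
k=3: B_{6}/(6)! × [f^{(5)}(28) − f^{(5)}(9)] = 1/30240 × (0.00000 − 0.00000) = 0.00000.

S_3 ≈ 163540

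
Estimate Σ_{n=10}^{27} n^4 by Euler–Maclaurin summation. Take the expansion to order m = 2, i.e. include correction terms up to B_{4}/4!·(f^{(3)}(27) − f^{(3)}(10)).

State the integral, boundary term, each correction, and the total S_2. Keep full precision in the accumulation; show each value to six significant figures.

S_2 ≈ 3.12673e+06

The integral term ∫_10^27 x^4 dx = 2.84978e+06.
Endpoint term: (f(10) + f(27))/2 = (10000.0 + 531441)/2 = 270720.
Integral + boundary = 3.12050e+06.
Order-1 term: 1/12 · (78732.0 − 4000.00) = 6227.67.
After k=1: 3.12673e+06.
Order-2 term: −1/720 · (648.000 − 240.000) = -0.566667.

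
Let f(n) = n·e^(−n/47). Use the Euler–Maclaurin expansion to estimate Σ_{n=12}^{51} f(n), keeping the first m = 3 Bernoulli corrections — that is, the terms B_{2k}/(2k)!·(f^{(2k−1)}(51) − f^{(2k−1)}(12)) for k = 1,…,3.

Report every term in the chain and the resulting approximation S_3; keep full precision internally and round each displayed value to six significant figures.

Integral: ∫_12^51 x·e^(−x/47) dx = 591.948.
½[f(12) + f(51)] = ½[9.29603 + 17.2312] = 13.2636.
So far: 605.211.
Correction k=1: B_{2}/2! · (f^{(1)}(51) − f^{(1)}(12)) = 1/12 · (-0.0287545 − 0.576881) = -0.0504697.
Running total after k=1: 605.161.
Correction k=2: B_{4}/4! · (f^{(3)}(51) − f^{(3)}(12)) = −1/720 · (0.000292882 − 0.000962526) = 9.30061e-07.
Running total after k=2: 605.161.
Correction k=3: B_{6}/6! · (f^{(5)}(51) − f^{(5)}(12)) = 1/30240 · (2.71065e-07 − 7.53237e-07) = -1.59449e-11.

S_3 ≈ 605.161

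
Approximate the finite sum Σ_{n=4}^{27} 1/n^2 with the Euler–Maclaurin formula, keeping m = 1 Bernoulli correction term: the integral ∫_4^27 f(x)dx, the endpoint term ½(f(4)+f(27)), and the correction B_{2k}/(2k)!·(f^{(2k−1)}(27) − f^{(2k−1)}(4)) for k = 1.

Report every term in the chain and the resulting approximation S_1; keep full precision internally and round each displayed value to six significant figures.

∫_4^27 1/x^2 dx evaluates to 0.212963.
Boundary: ½(f(4) + f(27)) = ½(0.0625000 + 0.00137174) = 0.0319359.
So far: 0.244899.
Correction k=1: B_{2}/2! · (f^{(1)}(27) − f^{(1)}(4)) = 1/12 · (-0.000101611 − (-0.0312500)) = 0.00259570.

S_1 ≈ 0.247495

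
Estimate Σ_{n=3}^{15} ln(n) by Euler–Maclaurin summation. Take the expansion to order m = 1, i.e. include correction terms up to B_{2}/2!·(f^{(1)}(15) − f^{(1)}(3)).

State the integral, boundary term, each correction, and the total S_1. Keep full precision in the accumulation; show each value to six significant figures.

S_1 ≈ 27.2060

The integral term ∫_3^15 ln(x) dx = 25.3249.
Endpoint term: (f(3) + f(15))/2 = (1.09861 + 2.70805)/2 = 1.90333.
Integral + boundary = 27.2282.
Correction k=1: B_{2}/2! · (f^{(1)}(15) − f^{(1)}(3)) = 1/12 · (0.0666667 − 0.333333) = -0.0222222.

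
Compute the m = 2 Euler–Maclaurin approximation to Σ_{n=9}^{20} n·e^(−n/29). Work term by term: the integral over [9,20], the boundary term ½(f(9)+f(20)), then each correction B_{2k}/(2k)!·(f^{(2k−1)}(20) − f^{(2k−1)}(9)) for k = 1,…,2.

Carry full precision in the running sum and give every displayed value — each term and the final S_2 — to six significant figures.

The integral term ∫_9^20 x·e^(−x/29) dx = 94.9945.
Endpoint term: (f(9) + f(20))/2 = (6.59875 + 10.0350)/2 = 8.31686.
Running total after boundary: 103.311.
Correction k=1: B_{2}/2! · (f^{(1)}(20) − f^{(1)}(9)) = 1/12 · (0.155715 − 0.505651) = -0.0291613.
Running total after k=1: 103.282.
Correction k=2: B_{4}/4! · (f^{(3)}(20) − f^{(3)}(9)) = −1/720 · (0.00137837 − 0.00234487) = 1.34236e-06.

S_2 ≈ 103.282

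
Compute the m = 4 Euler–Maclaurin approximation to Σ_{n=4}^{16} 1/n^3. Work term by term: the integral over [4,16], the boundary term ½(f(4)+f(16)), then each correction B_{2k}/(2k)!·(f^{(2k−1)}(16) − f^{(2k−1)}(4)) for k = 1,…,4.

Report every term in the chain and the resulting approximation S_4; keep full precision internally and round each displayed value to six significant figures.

S_4 ≈ 0.0381850

∫_4^16 1/x^3 dx evaluates to 0.0292969.
Boundary: ½(f(4) + f(16)) = ½(0.0156250 + 0.000244141) = 0.00793457.
So far: 0.0372314.
Order-1 term: 1/12 · (-4.57764e-05 − (-0.0117188)) = 0.000972748.
Partial sum through k=1: 0.0382042.
Order-2 term: −1/720 · (-3.57628e-06 − (-0.0146484)) = -2.03401e-05.
Partial sum through k=2: 0.0381839.
Order-3 term: 1/30240 · (-5.86733e-07 − (-0.0384521)) = 1.27155e-06.
Partial sum through k=3: 0.0381851.
Order-4 term: −1/1209600 · (-1.65019e-07 − (-0.173035)) = -1.43051e-07.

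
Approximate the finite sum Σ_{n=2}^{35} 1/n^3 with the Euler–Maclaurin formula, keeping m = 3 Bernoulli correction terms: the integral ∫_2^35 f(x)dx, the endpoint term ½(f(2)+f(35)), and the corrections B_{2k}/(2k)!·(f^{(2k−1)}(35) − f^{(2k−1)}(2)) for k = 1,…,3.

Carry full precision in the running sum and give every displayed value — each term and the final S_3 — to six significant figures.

The integral term ∫_2^35 1/x^3 dx = 0.124592.
½[f(2) + f(35)] = ½[0.125000 + 2.33236e-05] = 0.0625117.
Running total after boundary: 0.187103.
Order-1 term: 1/12 · (-1.99917e-06 − (-0.187500)) = 0.0156248.
After k=1: 0.202728.
Order-2 term: −1/720 · (-3.26395e-08 − (-0.937500)) = -0.00130208.
After k=2: 0.201426.
Order-3 term: 1/30240 · (-1.11907e-09 − (-9.84375)) = 0.000325521.

S_3 ≈ 0.201752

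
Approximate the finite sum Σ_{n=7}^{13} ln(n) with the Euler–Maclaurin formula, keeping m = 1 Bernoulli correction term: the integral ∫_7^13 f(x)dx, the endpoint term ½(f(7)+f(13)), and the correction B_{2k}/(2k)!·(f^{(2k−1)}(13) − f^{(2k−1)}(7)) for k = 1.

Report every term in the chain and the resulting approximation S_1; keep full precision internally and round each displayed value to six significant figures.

S_1 ≈ 15.9729

The integral term ∫_7^13 ln(x) dx = 13.7230.
Boundary: ½(f(7) + f(13)) = ½(1.94591 + 2.56495) = 2.25543.
So far: 15.9784.
Correction k=1: B_{2}/2! · (f^{(1)}(13) − f^{(1)}(7)) = 1/12 · (0.0769231 − 0.142857) = -0.00549451.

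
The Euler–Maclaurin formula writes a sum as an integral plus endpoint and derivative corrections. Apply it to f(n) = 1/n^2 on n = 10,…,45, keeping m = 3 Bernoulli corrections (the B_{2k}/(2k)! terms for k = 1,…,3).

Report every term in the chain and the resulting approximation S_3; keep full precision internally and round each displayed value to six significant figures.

S_3 ≈ 0.0831892

The integral term ∫_10^45 1/x^2 dx = 0.0777778.
½[f(10) + f(45)] = ½[0.0100000 + 0.000493827] = 0.00524691.
Integral + boundary = 0.0830247.
Correction k=1: B_{2}/2! · (f^{(1)}(45) − f^{(1)}(10)) = 1/12 · (-2.19479e-05 − (-0.00200000)) = 0.000164838.
Running total after k=1: 0.0831895.
Correction k=2: B_{4}/4! · (f^{(3)}(45) − f^{(3)}(10)) = −1/720 · (-1.30061e-07 − (-0.000240000)) = -3.33153e-07.
Running total after k=2: 0.0831892.
Correction k=3: B_{6}/6! · (f^{(5)}(45) − f^{(5)}(10)) = 1/30240 · (-1.92684e-09 − (-7.20000e-05)) = 2.38089e-09.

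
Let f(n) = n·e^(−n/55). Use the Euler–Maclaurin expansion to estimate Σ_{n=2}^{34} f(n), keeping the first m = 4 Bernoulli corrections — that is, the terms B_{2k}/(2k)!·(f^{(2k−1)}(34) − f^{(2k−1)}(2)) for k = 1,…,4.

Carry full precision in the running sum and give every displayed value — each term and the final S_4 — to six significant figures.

S_4 ≈ 395.083

∫_2^34 x·e^(−x/55) dx evaluates to 385.018.
Endpoint term: (f(2) + f(34))/2 = (1.92858 + 18.3234)/2 = 10.1260.
So far: 395.144.
Correction k=1: B_{2}/2! · (f^{(1)}(34) − f^{(1)}(2)) = 1/12 · (0.205771 − 0.929225) = -0.0602878.
Partial sum through k=1: 395.083.
Correction k=2: B_{4}/4! · (f^{(3)}(34) − f^{(3)}(2)) = −1/720 · (0.000424336 − 0.000944728) = 7.22767e-07.
Partial sum through k=2: 395.083.
Correction k=3: B_{6}/6! · (f^{(5)}(34) − f^{(5)}(2)) = 1/30240 · (2.58066e-07 − 5.23066e-07) = -8.76324e-12.
Partial sum through k=3: 395.083.
Correction k=4: B_{8}/8! · (f^{(7)}(34) − f^{(7)}(2)) = −1/1209600 · (1.24250e-10 − 2.42587e-10) = 9.78317e-17.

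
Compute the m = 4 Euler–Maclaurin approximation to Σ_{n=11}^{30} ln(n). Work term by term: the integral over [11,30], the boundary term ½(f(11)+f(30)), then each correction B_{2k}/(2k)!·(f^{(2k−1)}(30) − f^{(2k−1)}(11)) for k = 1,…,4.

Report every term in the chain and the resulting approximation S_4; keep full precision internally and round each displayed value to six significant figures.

Integral: ∫_11^30 ln(x) dx = 56.6591.
½[f(11) + f(30)] = ½[2.39790 + 3.40120] = 2.89955.
So far: 59.5586.
Correction k=1: B_{2}/2! · (f^{(1)}(30) − f^{(1)}(11)) = 1/12 · (0.0333333 − 0.0909091) = -0.00479798.
After k=1: 59.5538.
Correction k=2: B_{4}/4! · (f^{(3)}(30) − f^{(3)}(11)) = −1/720 · (7.40741e-05 − 0.00150263) = 1.98410e-06.
After k=2: 59.5538.
Correction k=3: B_{6}/6! · (f^{(5)}(30) − f^{(5)}(11)) = 1/30240 · (9.87654e-07 − 0.000149021) = -4.89529e-09.
After k=3: 59.5538.
Correction k=4: B_{8}/8! · (f^{(7)}(30) − f^{(7)}(11)) = −1/1209600 · (3.29218e-08 − 3.69474e-05) = 3.05179e-11.

S_4 ≈ 59.5538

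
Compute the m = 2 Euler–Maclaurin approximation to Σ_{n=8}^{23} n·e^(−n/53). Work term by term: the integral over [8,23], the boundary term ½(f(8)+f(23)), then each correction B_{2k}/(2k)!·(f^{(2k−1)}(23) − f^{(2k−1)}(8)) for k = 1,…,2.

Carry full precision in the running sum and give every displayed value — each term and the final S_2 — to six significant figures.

∫_8^23 x·e^(−x/53) dx evaluates to 170.156.
Endpoint term: (f(8) + f(23))/2 = (6.87917 + 14.9025)/2 = 10.8909.
Integral + boundary = 181.047.
Order-1 term: 1/12 · (0.366757 − 0.730101) = -0.0302787.
Partial sum through k=1: 181.016.
Order-2 term: −1/720 · (0.000591894 − 0.000872159) = 3.89256e-07.

S_2 ≈ 181.016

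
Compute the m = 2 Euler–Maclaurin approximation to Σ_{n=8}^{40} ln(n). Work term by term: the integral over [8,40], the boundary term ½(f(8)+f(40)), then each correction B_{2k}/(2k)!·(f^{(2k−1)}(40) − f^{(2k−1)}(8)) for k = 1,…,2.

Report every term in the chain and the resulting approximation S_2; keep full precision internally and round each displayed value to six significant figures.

S_2 ≈ 101.795

The integral term ∫_8^40 ln(x) dx = 98.9196.
Boundary: ½(f(8) + f(40)) = ½(2.07944 + 3.68888) = 2.88416.
Integral + boundary = 101.804.
Correction k=1: B_{2}/2! · (f^{(1)}(40) − f^{(1)}(8)) = 1/12 · (0.0250000 − 0.125000) = -0.00833333.
Partial sum through k=1: 101.795.
Correction k=2: B_{4}/4! · (f^{(3)}(40) − f^{(3)}(8)) = −1/720 · (3.12500e-05 − 0.00390625) = 5.38194e-06.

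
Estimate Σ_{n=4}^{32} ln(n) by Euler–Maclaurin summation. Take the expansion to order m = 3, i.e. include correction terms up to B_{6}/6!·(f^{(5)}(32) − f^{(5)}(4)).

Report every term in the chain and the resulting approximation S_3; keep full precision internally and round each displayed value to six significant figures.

The integral term ∫_4^32 ln(x) dx = 77.3584.
Endpoint term: (f(4) + f(32))/2 = (1.38629 + 3.46574)/2 = 2.42602.
So far: 79.7844.
k=1: B_{2}/(2)! × [f^{(1)}(32) − f^{(1)}(4)] = 1/12 × (0.0312500 − 0.250000) = -0.0182292.
Partial sum through k=1: 79.7662.
k=2: B_{4}/(4)! × [f^{(3)}(32) − f^{(3)}(4)] = −1/720 × (6.10352e-05 − 0.0312500) = 4.33180e-05.
Partial sum through k=2: 79.7662.
k=3: B_{6}/(6)! × [f^{(5)}(32) − f^{(5)}(4)] = 1/30240 × (7.15256e-07 − 0.0234375) = -7.75026e-07.

S_3 ≈ 79.7662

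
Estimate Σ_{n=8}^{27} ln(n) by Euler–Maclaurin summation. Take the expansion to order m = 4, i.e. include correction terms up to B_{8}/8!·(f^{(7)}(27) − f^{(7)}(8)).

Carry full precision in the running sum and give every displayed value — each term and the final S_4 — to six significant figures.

The integral term ∫_8^27 ln(x) dx = 53.3521.
½[f(8) + f(27)] = ½[2.07944 + 3.29584] = 2.68764.
So far: 56.0397.
Order-1 term: 1/12 · (0.0370370 − 0.125000) = -0.00733025.
Partial sum through k=1: 56.0324.
Order-2 term: −1/720 · (0.000101611 − 0.00390625) = 5.28422e-06.
Partial sum through k=2: 56.0324.
Order-3 term: 1/30240 · (1.67260e-06 − 0.000732422) = -2.41650e-08.
Partial sum through k=3: 56.0324.
Order-4 term: −1/1209600 · (6.88313e-08 − 0.000343323) = 2.83775e-10.

S_4 ≈ 56.0324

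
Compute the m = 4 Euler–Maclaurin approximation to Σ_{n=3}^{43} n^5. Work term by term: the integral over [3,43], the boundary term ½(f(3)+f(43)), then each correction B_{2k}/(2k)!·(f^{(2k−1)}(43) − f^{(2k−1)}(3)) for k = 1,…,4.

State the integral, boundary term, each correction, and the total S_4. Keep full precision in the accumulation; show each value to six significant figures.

Integral: ∫_3^43 x^5 dx = 1.05356e+09.
½[f(3) + f(43)] = ½[243.000 + 1.47008e+08] = 7.35043e+07.
So far: 1.12706e+09.
k=1: B_{2}/(2)! × [f^{(1)}(43) − f^{(1)}(3)] = 1/12 × (1.70940e+07 − 405.000) = 1.42447e+06.
Running total after k=1: 1.12849e+09.
k=2: B_{4}/(4)! × [f^{(3)}(43) − f^{(3)}(3)] = −1/720 × (110940 − 540.000) = -153.333.
Running total after k=2: 1.12849e+09.
k=3: B_{6}/(6)! × [f^{(5)}(43) − f^{(5)}(3)] = 1/30240 × (120.000 − 120.000) = 0.00000.
Running total after k=3: 1.12849e+09.
k=4: B_{8}/(8)! × [f^{(7)}(43) − f^{(7)}(3)] = −1/1209600 × (0.00000 − 0.00000) = 0.00000.

S_4 ≈ 1.12849e+09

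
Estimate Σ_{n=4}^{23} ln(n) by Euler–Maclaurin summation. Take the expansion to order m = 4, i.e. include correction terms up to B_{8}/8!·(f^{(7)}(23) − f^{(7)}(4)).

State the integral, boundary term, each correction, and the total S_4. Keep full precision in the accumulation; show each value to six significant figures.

S_4 ≈ 49.8149

Integral: ∫_4^23 ln(x) dx = 47.5712.
½[f(4) + f(23)] = ½[1.38629 + 3.13549] = 2.26089.
Running total after boundary: 49.8321.
Correction k=1: B_{2}/2! · (f^{(1)}(23) − f^{(1)}(4)) = 1/12 · (0.0434783 − 0.250000) = -0.0172101.
After k=1: 49.8149.
Correction k=2: B_{4}/4! · (f^{(3)}(23) − f^{(3)}(4)) = −1/720 · (0.000164379 − 0.0312500) = 4.31745e-05.
After k=2: 49.8149.
Correction k=3: B_{6}/6! · (f^{(5)}(23) − f^{(5)}(4)) = 1/30240 · (3.72883e-06 − 0.0234375) = -7.74926e-07.
After k=3: 49.8149.
Correction k=4: B_{8}/8! · (f^{(7)}(23) − f^{(7)}(4)) = −1/1209600 · (2.11465e-07 − 0.0439453) = 3.63303e-08.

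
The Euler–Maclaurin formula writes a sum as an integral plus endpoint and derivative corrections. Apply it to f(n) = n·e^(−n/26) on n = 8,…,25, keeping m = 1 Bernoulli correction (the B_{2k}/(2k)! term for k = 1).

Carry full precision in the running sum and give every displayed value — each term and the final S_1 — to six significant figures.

S_1 ≈ 150.608

∫_8^25 x·e^(−x/26) dx evaluates to 142.930.
Endpoint term: (f(8) + f(25))/2 = (5.88113 + 9.55761)/2 = 7.71937.
So far: 150.649.
Order-1 term: 1/12 · (0.0147040 − 0.508944) = -0.0411867.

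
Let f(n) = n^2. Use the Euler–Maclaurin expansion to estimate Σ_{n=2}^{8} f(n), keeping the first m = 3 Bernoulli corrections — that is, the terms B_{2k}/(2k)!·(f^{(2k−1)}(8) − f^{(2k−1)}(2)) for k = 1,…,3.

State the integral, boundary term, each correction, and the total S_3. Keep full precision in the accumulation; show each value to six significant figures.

The integral term ∫_2^8 x^2 dx = 168.000.
Boundary: ½(f(2) + f(8)) = ½(4.00000 + 64.0000) = 34.0000.
Running total after boundary: 202.000.
k=1: B_{2}/(2)! × [f^{(1)}(8) − f^{(1)}(2)] = 1/12 × (16.0000 − 4.00000) = 1.00000.
Partial sum through k=1: 203.000.
k=2: B_{4}/(4)! × [f^{(3)}(8) − f^{(3)}(2)] = −1/720 × (0.00000 − 0.00000) = 0.00000.
Partial sum through k=2: 203.000.
k=3: B_{6}/(6)! × [f^{(5)}(8) − f^{(5)}(2)] = 1/30240 × (0.00000 − 0.00000) = 0.00000.

S_3 ≈ 203.000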